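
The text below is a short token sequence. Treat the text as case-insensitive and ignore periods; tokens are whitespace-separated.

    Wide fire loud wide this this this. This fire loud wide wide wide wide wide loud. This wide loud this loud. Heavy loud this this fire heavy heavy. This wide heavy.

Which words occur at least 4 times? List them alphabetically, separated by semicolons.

heavy; loud; this; wide

Unigram counts meeting the condition (at least 4 times):
  heavy: 4
  loud: 6
  this: 9
  wide: 9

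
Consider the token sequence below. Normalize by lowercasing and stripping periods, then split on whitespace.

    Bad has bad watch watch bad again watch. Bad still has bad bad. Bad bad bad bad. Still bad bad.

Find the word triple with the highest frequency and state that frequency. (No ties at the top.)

"bad bad bad", 4 times

Trigram frequencies (highest first):
  bad bad bad: 4
  bad has bad: 1
  has bad watch: 1
  bad watch watch: 1
  watch watch bad: 1
  watch bad again: 1
  … (9 more, each ≤ 1)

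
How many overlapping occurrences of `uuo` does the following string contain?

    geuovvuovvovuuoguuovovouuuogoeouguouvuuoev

4

Sliding a length-3 window over the 42 characters (40 positions):
  position 13–15: uuo
  position 17–19: uuo
  position 25–27: uuo
  position 38–40: uuo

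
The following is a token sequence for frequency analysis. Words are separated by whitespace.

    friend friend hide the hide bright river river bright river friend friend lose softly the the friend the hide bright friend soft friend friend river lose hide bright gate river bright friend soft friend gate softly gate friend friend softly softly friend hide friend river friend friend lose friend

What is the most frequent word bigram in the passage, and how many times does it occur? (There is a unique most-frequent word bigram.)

Bigram frequencies (highest first):
  friend friend: 5
  hide bright: 3
  friend hide: 2
  the hide: 2
  bright river: 2
  river bright: 2
  … (26 more, each ≤ 2)

"friend friend", 5 times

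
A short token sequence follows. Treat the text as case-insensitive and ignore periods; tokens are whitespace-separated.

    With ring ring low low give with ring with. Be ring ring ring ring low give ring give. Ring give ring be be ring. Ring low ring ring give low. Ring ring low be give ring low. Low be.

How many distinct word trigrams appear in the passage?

28

39 tokens → 37 trigram windows in total.
Repeated trigrams (each contributes count−1 duplicates):
  ring ring low: 4
  be ring ring: 2
  give ring give: 2
  low ring ring: 2
  ring give ring: 2
  ring low low: 2
  ring ring ring: 2
9 duplicate windows → 37 − 9 = 28 distinct.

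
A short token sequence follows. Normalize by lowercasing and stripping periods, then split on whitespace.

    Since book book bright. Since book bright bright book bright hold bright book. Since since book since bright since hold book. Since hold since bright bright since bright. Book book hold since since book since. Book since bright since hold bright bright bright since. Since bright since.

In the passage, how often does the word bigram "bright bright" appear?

4

Scanning the 46 overlapping bigram windows for "bright bright":
  position 7–8: bright bright
  position 25–26: bright bright
  position 41–42: bright bright
  position 42–43: bright bright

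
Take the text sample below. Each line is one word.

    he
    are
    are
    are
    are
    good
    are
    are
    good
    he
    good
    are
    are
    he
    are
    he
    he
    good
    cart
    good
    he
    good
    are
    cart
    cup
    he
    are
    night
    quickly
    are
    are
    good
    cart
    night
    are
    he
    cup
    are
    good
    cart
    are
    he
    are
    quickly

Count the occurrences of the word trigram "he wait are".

Scanning the 42 overlapping trigram windows for "he wait are":
  (none found)

0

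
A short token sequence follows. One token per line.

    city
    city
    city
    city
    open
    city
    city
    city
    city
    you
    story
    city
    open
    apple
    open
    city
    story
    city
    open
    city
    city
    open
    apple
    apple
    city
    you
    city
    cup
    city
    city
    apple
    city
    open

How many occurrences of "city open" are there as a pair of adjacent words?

Scanning the 32 overlapping bigram windows for "city open":
  position 4–5: city open
  position 12–13: city open
  position 18–19: city open
  position 21–22: city open
  position 32–33: city open

5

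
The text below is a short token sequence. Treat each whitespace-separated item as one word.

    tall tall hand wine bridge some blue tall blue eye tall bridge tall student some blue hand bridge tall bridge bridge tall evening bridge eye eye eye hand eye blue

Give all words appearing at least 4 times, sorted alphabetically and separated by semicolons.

Unigram counts meeting the condition (at least 4 times):
  blue: 4
  bridge: 6
  eye: 5
  tall: 7

blue; bridge; eye; tall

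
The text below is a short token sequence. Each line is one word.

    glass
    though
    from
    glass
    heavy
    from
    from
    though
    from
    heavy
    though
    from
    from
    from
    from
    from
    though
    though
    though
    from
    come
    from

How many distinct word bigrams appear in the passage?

22 tokens → 21 bigram windows in total.
Repeated bigrams (each contributes count−1 duplicates):
  from from: 5
  though from: 4
  from though: 2
  though though: 2
9 duplicate windows → 21 − 9 = 12 distinct.

12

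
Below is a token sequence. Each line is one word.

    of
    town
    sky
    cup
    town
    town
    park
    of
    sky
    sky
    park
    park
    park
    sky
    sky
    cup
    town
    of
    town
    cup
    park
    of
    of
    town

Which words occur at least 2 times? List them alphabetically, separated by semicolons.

Unigram counts meeting the condition (at least 2 times):
  cup: 3
  of: 5
  park: 5
  sky: 5
  town: 6

cup; of; park; sky; town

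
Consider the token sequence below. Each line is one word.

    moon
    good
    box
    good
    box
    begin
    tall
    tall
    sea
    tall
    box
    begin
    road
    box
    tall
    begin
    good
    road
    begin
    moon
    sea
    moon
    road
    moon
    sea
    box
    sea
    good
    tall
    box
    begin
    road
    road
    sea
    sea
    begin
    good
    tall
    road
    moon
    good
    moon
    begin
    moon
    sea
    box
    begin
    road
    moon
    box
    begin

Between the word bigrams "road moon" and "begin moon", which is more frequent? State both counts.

"road moon" (3 vs 2)

"road moon": 3 occurrences
"begin moon": 2 occurrences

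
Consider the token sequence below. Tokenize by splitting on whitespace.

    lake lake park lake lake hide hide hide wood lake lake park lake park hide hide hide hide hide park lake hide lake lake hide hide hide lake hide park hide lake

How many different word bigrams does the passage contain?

32 tokens → 31 bigram windows in total.
Repeated bigrams (each contributes count−1 duplicates):
  hide hide: 8
  lake hide: 4
  lake lake: 4
  hide lake: 3
  lake park: 3
  park lake: 3
  hide park: 2
  park hide: 2
21 duplicate windows → 31 − 21 = 10 distinct.

10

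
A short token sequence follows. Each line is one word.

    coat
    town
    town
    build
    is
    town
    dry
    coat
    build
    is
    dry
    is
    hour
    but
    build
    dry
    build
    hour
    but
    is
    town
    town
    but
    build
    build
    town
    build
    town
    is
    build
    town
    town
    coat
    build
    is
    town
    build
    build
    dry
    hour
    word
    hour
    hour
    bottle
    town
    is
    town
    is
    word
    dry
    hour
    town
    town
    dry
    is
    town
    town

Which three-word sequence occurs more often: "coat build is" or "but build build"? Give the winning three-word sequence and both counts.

"coat build is": 2 occurrences
"but build build": 1 occurrence

"coat build is" (2 vs 1)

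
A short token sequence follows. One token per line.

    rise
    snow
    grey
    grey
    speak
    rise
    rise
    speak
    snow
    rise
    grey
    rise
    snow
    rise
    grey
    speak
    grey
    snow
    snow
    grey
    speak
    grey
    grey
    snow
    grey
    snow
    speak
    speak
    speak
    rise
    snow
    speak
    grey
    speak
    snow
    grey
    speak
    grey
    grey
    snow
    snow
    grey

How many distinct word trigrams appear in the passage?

42 tokens → 40 trigram windows in total.
Repeated trigrams (each contributes count−1 duplicates):
  grey speak grey: 3
  grey grey snow: 2
  grey snow snow: 2
  snow grey speak: 2
  snow rise grey: 2
  snow snow grey: 2
  speak grey grey: 2
8 duplicate windows → 40 − 8 = 32 distinct.

32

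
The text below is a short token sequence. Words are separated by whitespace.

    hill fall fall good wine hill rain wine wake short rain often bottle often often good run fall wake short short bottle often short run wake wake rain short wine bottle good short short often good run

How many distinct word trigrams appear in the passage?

37 tokens → 35 trigram windows in total.
Repeated trigrams (each contributes count−1 duplicates):
  often good run: 2
1 duplicate windows → 35 − 1 = 34 distinct.

34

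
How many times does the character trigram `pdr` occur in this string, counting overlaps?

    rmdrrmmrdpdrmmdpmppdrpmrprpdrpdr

Sliding a length-3 window over the 32 characters (30 positions):
  position 10–12: pdr
  position 19–21: pdr
  position 27–29: pdr
  position 30–32: pdr

4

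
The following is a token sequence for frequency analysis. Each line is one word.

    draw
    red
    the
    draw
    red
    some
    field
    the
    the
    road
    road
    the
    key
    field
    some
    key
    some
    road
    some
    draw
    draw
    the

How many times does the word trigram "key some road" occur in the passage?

1

Scanning the 20 overlapping trigram windows for "key some road":
  position 16–18: key some road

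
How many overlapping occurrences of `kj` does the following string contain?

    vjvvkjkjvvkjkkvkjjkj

5

Sliding a length-2 window over the 20 characters (19 positions):
  position 5–6: kj
  position 7–8: kj
  position 11–12: kj
  position 16–17: kj
  position 19–20: kj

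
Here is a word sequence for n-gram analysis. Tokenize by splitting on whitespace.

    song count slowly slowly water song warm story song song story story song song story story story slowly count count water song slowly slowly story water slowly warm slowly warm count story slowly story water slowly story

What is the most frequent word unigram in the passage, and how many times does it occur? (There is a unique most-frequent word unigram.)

Unigram frequencies (highest first):
  story: 10
  slowly: 9
  song: 7
  count: 4
  water: 4
  warm: 3

"story", 10 times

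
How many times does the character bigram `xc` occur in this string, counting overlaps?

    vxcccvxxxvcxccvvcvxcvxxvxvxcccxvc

4

Sliding a length-2 window over the 33 characters (32 positions):
  position 2–3: xc
  position 12–13: xc
  position 19–20: xc
  position 27–28: xc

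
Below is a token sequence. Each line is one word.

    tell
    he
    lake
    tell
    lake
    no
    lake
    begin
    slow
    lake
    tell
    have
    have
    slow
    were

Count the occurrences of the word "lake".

4

Scanning the 15 tokens for "lake":
  position 3: lake
  position 5: lake
  position 7: lake
  position 10: lake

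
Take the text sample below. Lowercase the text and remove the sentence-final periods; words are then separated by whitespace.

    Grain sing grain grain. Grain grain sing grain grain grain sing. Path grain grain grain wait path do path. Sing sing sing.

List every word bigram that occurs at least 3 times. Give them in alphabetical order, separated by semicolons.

grain grain; grain sing

Bigram counts meeting the condition (at least 3 times):
  grain grain: 7
  grain sing: 3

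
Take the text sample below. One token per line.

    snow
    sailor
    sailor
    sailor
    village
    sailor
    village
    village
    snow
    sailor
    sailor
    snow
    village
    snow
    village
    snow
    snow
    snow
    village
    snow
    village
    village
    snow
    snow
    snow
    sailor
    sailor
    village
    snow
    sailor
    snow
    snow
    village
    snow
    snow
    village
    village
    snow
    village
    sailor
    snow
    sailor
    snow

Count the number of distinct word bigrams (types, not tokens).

43 tokens → 42 bigram windows in total.
Repeated bigrams (each contributes count−1 duplicates):
  village snow: 8
  snow village: 7
  snow snow: 6
  snow sailor: 5
  sailor sailor: 4
  sailor snow: 4
  sailor village: 3
  village village: 3
  … (1 more repeated)
33 duplicate windows → 42 − 33 = 9 distinct.

9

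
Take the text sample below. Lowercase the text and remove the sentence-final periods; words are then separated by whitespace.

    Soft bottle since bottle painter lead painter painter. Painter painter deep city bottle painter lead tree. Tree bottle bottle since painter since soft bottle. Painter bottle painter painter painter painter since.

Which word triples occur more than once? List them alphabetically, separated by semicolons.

Trigram counts meeting the condition (more than once):
  bottle painter lead: 2
  painter painter painter: 4

bottle painter lead; painter painter painter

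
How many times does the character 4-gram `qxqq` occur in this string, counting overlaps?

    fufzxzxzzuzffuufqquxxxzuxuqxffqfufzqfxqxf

0

Sliding a length-4 window over the 41 characters (38 positions):
  (no match at any position)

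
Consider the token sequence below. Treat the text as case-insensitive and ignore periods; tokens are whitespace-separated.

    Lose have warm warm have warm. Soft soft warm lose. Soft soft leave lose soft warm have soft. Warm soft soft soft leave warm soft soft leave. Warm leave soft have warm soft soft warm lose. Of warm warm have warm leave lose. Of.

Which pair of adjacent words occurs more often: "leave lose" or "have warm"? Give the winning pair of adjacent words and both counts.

"have warm" (4 vs 2)

"leave lose": 2 occurrences
"have warm": 4 occurrences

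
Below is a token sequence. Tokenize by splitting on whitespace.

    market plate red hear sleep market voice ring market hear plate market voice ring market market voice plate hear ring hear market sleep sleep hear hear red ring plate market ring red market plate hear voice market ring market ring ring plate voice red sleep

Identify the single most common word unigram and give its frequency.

"market", 11 times

Unigram frequencies (highest first):
  market: 11
  ring: 8
  hear: 7
  plate: 6
  voice: 5
  red: 4
  … (1 more, each ≤ 4)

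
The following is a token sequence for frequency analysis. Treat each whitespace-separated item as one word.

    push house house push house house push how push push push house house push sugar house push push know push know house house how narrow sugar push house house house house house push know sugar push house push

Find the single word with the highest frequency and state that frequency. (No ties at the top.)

"house", 15 times

Unigram frequencies (highest first):
  house: 15
  push: 14
  sugar: 3
  know: 3
  how: 2
  narrow: 1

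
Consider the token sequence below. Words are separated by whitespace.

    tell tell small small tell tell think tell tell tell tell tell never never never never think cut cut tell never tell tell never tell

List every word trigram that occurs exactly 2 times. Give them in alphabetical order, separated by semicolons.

never never never; tell never tell; tell tell never

Trigram counts meeting the condition (exactly 2 times):
  never never never: 2
  tell never tell: 2
  tell tell never: 2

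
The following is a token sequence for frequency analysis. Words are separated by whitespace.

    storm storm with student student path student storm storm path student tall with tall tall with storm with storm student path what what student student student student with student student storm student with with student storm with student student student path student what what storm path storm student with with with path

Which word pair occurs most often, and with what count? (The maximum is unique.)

"student student", 7 times

Bigram frequencies (highest first):
  student student: 7
  with student: 4
  storm with: 3
  student path: 3
  path student: 3
  student storm: 3
  … (17 more, each ≤ 3)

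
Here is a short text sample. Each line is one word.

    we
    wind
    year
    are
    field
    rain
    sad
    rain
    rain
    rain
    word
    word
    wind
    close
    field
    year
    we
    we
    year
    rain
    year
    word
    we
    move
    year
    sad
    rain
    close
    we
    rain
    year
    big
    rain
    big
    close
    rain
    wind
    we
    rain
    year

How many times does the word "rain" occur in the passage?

10

Scanning the 40 tokens for "rain":
  position 6: rain
  position 8: rain
  position 9: rain
  position 10: rain
  position 20: rain
  position 27: rain
  position 30: rain
  position 33: rain
  position 36: rain
  position 39: rain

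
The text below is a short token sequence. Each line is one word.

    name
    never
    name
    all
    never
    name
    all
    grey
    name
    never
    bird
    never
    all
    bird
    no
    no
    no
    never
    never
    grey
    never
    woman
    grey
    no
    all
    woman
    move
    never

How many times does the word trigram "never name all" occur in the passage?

2

Scanning the 26 overlapping trigram windows for "never name all":
  position 2–4: never name all
  position 5–7: never name all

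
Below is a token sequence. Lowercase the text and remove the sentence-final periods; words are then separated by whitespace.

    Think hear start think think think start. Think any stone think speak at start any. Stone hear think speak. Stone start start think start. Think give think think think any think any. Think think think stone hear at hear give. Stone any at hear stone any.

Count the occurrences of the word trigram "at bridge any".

0

Scanning the 44 overlapping trigram windows for "at bridge any":
  (none found)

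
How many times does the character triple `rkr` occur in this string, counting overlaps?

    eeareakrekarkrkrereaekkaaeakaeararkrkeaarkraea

Sliding a length-3 window over the 46 characters (44 positions):
  position 12–14: rkr
  position 14–16: rkr
  position 34–36: rkr
  position 41–43: rkr

4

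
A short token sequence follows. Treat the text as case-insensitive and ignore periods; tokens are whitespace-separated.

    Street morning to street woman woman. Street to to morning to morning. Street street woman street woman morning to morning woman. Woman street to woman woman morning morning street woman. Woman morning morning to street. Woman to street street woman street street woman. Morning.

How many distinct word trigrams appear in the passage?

44 tokens → 42 trigram windows in total.
Repeated trigrams (each contributes count−1 duplicates):
  street street woman: 3
  morning to morning: 2
  morning to street: 2
  street woman morning: 2
  street woman street: 2
  street woman woman: 2
  to street woman: 2
  woman morning morning: 2
  … (3 more repeated)
12 duplicate windows → 42 − 12 = 30 distinct.

30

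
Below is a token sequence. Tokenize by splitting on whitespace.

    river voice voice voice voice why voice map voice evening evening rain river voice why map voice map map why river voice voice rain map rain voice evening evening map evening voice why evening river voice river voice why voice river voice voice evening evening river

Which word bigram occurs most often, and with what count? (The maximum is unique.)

Bigram frequencies (highest first):
  river voice: 6
  voice voice: 5
  voice why: 4
  voice evening: 3
  evening evening: 3
  why voice: 2
  … (18 more, each ≤ 2)

"river voice", 6 times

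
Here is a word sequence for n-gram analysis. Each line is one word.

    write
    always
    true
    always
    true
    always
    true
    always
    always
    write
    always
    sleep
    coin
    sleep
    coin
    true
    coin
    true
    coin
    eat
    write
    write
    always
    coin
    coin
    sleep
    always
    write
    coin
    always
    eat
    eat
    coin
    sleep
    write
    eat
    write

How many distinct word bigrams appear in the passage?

37 tokens → 36 bigram windows in total.
Repeated bigrams (each contributes count−1 duplicates):
  always true: 3
  coin sleep: 3
  true always: 3
  write always: 3
  always write: 2
  coin true: 2
  eat write: 2
  sleep coin: 2
  … (1 more repeated)
13 duplicate windows → 36 − 13 = 23 distinct.

23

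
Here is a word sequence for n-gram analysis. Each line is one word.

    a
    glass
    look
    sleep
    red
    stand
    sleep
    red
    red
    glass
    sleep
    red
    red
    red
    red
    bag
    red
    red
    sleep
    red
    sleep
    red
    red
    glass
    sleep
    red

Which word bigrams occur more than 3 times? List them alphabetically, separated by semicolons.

red red; sleep red

Bigram counts meeting the condition (more than 3 times):
  red red: 6
  sleep red: 6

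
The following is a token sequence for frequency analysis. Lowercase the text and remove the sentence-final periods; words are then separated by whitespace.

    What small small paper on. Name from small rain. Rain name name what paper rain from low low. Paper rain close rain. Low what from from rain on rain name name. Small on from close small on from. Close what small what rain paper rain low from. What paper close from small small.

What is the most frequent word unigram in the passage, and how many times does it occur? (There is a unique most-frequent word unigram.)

"rain", 9 times

Unigram frequencies (highest first):
  rain: 9
  small: 8
  from: 8
  what: 6
  paper: 5
  name: 5
  … (3 more, each ≤ 4)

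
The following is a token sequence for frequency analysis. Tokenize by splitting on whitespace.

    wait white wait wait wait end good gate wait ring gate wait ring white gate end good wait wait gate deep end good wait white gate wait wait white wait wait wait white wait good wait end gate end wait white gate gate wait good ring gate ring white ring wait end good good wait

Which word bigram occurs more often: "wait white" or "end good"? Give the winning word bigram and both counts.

"wait white" (5 vs 4)

"wait white": 5 occurrences
"end good": 4 occurrences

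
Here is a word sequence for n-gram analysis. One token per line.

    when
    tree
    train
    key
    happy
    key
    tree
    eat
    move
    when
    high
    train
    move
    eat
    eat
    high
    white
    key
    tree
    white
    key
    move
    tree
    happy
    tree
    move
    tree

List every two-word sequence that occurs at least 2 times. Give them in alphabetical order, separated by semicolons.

key tree; move tree; white key

Bigram counts meeting the condition (at least 2 times):
  key tree: 2
  move tree: 2
  white key: 2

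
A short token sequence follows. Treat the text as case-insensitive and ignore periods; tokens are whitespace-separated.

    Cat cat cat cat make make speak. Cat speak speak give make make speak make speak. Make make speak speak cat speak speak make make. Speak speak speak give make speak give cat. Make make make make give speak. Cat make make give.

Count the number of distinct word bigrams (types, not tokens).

43 tokens → 42 bigram windows in total.
Repeated bigrams (each contributes count−1 duplicates):
  make make: 8
  make speak: 6
  speak speak: 5
  cat cat: 3
  cat make: 3
  speak cat: 3
  speak give: 3
  speak make: 3
  … (3 more repeated)
29 duplicate windows → 42 − 29 = 13 distinct.

13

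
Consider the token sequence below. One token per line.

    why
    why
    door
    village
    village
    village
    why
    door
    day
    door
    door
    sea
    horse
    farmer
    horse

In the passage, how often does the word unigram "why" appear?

3

Scanning the 15 tokens for "why":
  position 1: why
  position 2: why
  position 7: why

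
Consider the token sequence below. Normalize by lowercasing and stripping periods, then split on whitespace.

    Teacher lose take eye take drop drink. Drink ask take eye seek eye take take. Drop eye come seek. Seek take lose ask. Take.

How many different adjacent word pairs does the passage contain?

19

24 tokens → 23 bigram windows in total.
Repeated bigrams (each contributes count−1 duplicates):
  ask take: 2
  eye take: 2
  take drop: 2
  take eye: 2
4 duplicate windows → 23 − 4 = 19 distinct.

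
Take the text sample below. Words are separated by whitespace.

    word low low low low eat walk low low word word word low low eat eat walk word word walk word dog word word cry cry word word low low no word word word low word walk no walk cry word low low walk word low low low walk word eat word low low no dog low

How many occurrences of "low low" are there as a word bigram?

Scanning the 56 overlapping bigram windows for "low low":
  position 2–3: low low
  position 3–4: low low
  position 4–5: low low
  position 8–9: low low
  position 13–14: low low
  position 29–30: low low
  position 42–43: low low
  position 46–47: low low
  position 47–48: low low
  position 53–54: low low

10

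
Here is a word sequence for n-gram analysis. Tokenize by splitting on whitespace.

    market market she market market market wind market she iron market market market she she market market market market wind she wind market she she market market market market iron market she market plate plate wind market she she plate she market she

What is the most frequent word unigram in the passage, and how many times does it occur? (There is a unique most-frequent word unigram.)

Unigram frequencies (highest first):
  market: 22
  she: 12
  wind: 4
  plate: 3
  iron: 2

"market", 22 times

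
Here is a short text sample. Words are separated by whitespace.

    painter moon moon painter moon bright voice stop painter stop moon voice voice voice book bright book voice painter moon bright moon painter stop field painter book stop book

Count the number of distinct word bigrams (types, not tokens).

22

29 tokens → 28 bigram windows in total.
Repeated bigrams (each contributes count−1 duplicates):
  painter moon: 3
  moon bright: 2
  moon painter: 2
  painter stop: 2
  voice voice: 2
6 duplicate windows → 28 − 6 = 22 distinct.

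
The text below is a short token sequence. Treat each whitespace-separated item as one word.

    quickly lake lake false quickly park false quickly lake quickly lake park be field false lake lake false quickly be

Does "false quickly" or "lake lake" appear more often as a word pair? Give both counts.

"false quickly" (3 vs 2)

"false quickly": 3 occurrences
"lake lake": 2 occurrences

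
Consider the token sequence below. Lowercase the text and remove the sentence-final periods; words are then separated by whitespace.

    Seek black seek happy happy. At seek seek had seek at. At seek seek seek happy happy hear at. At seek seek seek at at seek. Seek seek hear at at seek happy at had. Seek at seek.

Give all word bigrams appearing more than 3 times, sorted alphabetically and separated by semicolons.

at at; at seek; seek seek

Bigram counts meeting the condition (more than 3 times):
  at at: 4
  at seek: 6
  seek seek: 7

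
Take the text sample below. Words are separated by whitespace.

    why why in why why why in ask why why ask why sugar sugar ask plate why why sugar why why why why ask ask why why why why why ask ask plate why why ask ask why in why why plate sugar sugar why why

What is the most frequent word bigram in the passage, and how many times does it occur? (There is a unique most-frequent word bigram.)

Bigram frequencies (highest first):
  why why: 15
  ask why: 4
  why ask: 4
  why in: 3
  ask ask: 3
  in why: 2
  … (9 more, each ≤ 2)

"why why", 15 times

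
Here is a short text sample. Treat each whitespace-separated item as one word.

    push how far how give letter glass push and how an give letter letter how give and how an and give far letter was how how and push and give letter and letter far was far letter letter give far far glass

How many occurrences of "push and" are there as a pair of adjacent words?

2

Scanning the 41 overlapping bigram windows for "push and":
  position 8–9: push and
  position 28–29: push and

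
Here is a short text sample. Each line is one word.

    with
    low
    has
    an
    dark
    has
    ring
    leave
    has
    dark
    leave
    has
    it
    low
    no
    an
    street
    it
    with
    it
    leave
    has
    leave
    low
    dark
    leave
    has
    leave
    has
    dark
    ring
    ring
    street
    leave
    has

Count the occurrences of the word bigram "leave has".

Scanning the 34 overlapping bigram windows for "leave has":
  position 8–9: leave has
  position 11–12: leave has
  position 21–22: leave has
  position 26–27: leave has
  position 28–29: leave has
  position 34–35: leave has

6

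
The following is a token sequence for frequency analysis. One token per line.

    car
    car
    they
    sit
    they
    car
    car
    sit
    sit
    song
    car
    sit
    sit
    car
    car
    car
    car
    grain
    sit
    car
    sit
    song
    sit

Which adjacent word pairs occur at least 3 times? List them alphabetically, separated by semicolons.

Bigram counts meeting the condition (at least 3 times):
  car car: 5
  car sit: 3

car car; car sit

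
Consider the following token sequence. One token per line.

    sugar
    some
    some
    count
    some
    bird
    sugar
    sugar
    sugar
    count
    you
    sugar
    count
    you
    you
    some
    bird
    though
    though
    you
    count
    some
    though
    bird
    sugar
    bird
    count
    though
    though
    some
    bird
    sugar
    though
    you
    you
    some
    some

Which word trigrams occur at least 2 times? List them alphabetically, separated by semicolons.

some bird sugar; sugar count you; you you some

Trigram counts meeting the condition (at least 2 times):
  some bird sugar: 2
  sugar count you: 2
  you you some: 2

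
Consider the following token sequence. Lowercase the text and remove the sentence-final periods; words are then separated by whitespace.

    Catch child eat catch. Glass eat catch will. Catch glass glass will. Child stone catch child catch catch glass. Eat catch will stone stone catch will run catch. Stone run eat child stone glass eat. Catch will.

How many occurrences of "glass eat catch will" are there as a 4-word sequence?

3

Scanning the 34 overlapping 4-gram windows for "glass eat catch will":
  position 5–8: glass eat catch will
  position 19–22: glass eat catch will
  position 34–37: glass eat catch will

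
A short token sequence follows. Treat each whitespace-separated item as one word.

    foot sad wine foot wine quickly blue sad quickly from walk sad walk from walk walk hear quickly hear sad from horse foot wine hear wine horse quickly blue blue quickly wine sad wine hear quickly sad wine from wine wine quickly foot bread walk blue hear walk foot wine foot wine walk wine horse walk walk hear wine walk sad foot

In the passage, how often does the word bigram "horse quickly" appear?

1

Scanning the 61 overlapping bigram windows for "horse quickly":
  position 27–28: horse quickly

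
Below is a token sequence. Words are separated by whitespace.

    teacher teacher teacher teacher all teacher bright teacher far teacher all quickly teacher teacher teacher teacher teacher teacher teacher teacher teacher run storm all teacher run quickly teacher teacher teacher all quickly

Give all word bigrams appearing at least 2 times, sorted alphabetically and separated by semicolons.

Bigram counts meeting the condition (at least 2 times):
  all quickly: 2
  all teacher: 2
  quickly teacher: 2
  teacher all: 3
  teacher run: 2
  teacher teacher: 13

all quickly; all teacher; quickly teacher; teacher all; teacher run; teacher teacher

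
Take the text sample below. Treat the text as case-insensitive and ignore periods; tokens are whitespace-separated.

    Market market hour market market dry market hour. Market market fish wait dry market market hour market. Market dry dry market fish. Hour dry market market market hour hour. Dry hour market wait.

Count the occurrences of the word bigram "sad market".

Scanning the 32 overlapping bigram windows for "sad market":
  (none found)

0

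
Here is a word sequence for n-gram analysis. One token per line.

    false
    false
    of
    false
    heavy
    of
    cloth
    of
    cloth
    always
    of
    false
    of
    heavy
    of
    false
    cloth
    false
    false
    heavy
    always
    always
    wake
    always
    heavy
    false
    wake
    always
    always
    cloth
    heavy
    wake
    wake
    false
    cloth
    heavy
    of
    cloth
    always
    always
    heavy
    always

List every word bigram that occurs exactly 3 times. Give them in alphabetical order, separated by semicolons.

always always; heavy of; of cloth; of false

Bigram counts meeting the condition (exactly 3 times):
  always always: 3
  heavy of: 3
  of cloth: 3
  of false: 3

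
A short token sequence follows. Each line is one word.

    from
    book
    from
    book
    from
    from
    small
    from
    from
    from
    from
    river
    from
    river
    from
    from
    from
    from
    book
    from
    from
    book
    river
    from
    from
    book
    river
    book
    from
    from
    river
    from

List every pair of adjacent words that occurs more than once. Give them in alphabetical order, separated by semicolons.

book from; book river; from book; from from; from river; river from

Bigram counts meeting the condition (more than once):
  book from: 4
  book river: 2
  from book: 5
  from from: 10
  from river: 3
  river from: 4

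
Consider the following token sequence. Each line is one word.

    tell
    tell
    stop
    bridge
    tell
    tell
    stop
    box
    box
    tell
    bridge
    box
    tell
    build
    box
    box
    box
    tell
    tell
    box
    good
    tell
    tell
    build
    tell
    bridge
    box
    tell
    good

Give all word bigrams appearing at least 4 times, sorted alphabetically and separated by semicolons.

box tell; tell tell

Bigram counts meeting the condition (at least 4 times):
  box tell: 4
  tell tell: 4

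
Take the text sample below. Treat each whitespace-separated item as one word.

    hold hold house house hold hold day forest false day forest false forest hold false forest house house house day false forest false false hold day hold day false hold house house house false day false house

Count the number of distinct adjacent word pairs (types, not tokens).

37 tokens → 36 bigram windows in total.
Repeated bigrams (each contributes count−1 duplicates):
  house house: 5
  day false: 3
  false forest: 3
  forest false: 3
  hold day: 3
  day forest: 2
  false day: 2
  false hold: 2
  … (2 more repeated)
17 duplicate windows → 36 − 17 = 19 distinct.

19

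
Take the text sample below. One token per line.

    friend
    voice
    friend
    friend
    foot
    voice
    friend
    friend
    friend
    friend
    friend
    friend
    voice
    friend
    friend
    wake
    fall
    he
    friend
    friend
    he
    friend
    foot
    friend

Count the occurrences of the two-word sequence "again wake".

Scanning the 23 overlapping bigram windows for "again wake":
  (none found)

0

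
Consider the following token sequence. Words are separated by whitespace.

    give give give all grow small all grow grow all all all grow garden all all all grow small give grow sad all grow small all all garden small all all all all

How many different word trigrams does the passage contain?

23

33 tokens → 31 trigram windows in total.
Repeated trigrams (each contributes count−1 duplicates):
  all all all: 4
  all grow small: 3
  all all grow: 2
  grow small all: 2
  small all all: 2
8 duplicate windows → 31 − 8 = 23 distinct.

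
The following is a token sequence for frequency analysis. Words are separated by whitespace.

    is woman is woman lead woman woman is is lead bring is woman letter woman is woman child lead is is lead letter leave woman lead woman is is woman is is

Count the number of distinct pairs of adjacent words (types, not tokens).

17

32 tokens → 31 bigram windows in total.
Repeated bigrams (each contributes count−1 duplicates):
  is woman: 5
  woman is: 5
  is is: 4
  is lead: 2
  lead woman: 2
  woman lead: 2
14 duplicate windows → 31 − 14 = 17 distinct.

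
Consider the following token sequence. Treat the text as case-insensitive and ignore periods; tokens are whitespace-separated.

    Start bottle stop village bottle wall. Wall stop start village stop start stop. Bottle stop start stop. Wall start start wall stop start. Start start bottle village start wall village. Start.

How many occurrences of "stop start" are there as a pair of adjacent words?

4

Scanning the 30 overlapping bigram windows for "stop start":
  position 8–9: stop start
  position 11–12: stop start
  position 15–16: stop start
  position 22–23: stop start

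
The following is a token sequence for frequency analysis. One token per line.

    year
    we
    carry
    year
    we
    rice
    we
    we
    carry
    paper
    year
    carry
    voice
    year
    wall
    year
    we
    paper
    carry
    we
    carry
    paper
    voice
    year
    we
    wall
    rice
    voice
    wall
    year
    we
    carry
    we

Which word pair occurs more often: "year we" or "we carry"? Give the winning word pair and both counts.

"year we" (5 vs 4)

"year we": 5 occurrences
"we carry": 4 occurrences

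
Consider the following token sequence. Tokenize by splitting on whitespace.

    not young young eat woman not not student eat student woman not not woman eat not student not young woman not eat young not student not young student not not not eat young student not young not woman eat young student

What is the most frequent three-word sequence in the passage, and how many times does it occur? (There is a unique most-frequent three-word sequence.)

Trigram frequencies (highest first):
  student not young: 3
  woman not not: 2
  not woman eat: 2
  not student not: 2
  not eat young: 2
  young student not: 2
  … (25 more, each ≤ 2)

"student not young", 3 times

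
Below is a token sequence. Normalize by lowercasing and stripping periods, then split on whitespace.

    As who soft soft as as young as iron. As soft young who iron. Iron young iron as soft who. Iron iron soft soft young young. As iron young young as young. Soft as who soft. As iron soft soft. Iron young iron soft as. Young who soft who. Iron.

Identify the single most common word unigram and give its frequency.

Unigram frequencies (highest first):
  soft: 12
  as: 11
  iron: 11
  young: 10
  who: 6

"soft", 12 times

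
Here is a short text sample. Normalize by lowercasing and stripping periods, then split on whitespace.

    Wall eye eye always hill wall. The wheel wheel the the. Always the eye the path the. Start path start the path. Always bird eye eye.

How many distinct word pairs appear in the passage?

26 tokens → 25 bigram windows in total.
Repeated bigrams (each contributes count−1 duplicates):
  eye eye: 2
  the path: 2
2 duplicate windows → 25 − 2 = 23 distinct.

23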